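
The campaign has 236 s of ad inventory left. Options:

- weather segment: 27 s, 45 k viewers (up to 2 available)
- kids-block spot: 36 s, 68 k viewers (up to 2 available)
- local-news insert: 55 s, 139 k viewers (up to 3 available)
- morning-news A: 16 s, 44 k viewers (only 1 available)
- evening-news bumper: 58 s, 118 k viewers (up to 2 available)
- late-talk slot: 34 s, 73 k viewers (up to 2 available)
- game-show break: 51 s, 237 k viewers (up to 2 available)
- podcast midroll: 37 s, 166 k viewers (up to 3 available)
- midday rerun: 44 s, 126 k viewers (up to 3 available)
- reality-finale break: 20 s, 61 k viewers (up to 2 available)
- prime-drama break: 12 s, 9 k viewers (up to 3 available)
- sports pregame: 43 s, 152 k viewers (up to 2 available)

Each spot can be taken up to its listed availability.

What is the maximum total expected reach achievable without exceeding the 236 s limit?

1033

By expected reach per s: game-show break 4.65, podcast midroll 4.49, sports pregame 3.53 lead.
Best packing: 2×game-show break + 3×podcast midroll + reality-finale break — 233 s, 1033 total.
Nothing else within 236 s beats 1033.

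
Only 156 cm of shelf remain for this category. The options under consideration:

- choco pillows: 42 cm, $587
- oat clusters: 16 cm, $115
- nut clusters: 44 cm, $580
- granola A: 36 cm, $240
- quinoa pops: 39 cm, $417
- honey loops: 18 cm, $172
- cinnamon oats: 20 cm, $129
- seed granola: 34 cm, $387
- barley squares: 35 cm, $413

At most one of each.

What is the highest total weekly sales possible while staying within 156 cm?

1967

Best packing: choco pillows + nut clusters + seed granola + barley squares — 155 cm, 1967 total.
The spare 1 cm is too small for any remaining product, and no exchange beats 1967.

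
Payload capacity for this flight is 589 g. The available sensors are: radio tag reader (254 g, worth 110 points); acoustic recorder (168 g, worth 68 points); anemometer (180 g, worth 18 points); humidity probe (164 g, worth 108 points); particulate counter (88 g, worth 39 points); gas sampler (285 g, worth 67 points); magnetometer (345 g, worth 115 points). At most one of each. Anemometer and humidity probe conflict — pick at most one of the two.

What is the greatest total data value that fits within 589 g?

286

The ratio heuristic lands on radio tag reader + humidity probe + particulate counter (257) but leaves 83 g idle.
Replace particulate counter with acoustic recorder: the trade gains 29 net, giving 286 at 586 g.
The closest alternative, radio tag reader + humidity probe + particulate counter, reaches only 257.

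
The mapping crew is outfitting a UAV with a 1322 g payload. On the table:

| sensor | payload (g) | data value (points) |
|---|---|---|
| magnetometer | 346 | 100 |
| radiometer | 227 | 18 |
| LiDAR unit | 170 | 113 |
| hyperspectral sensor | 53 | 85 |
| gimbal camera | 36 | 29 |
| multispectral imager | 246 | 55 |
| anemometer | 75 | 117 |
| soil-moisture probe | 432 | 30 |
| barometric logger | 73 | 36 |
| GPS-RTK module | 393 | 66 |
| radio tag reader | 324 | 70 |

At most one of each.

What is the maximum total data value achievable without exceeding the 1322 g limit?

The ratio heuristic lands on magnetometer + radiometer + LiDAR unit + hyperspectral sensor + gimbal camera + multispectral imager + anemometer + barometric logger (553) but leaves 96 g idle.
The 263 g tied up in radiometer and gimbal camera is better spent on radio tag reader — total rises to 576 (1287 g).
Runner-up magnetometer + LiDAR unit + hyperspectral sensor + gimbal camera + multispectral imager + anemometer + radio tag reader tops out at 569.

576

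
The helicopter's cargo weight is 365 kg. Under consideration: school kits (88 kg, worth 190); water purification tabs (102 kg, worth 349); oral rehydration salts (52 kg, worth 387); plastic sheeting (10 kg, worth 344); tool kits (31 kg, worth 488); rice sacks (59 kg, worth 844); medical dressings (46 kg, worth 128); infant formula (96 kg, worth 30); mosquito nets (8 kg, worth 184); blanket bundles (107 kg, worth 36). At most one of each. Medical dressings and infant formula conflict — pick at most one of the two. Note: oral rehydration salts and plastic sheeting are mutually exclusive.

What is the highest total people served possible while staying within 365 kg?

School kits + water purification tabs + plastic sheeting + tool kits + rice sacks + medical dressings + mosquito nets uses 344 of the 365 kg and totals 2527.
Next best is school kits + water purification tabs + oral rehydration salts + tool kits + rice sacks + mosquito nets at 2442 (340 kg) — short by 85.

2527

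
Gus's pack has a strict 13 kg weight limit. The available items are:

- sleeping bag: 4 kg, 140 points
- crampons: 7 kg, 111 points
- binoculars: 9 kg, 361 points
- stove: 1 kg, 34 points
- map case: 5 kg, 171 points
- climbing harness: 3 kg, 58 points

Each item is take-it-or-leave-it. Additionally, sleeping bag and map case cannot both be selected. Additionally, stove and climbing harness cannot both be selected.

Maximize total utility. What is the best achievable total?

By utility per kg: binoculars 40.11, sleeping bag 35.00, map case 34.20, stove 34.00 lead.
Sleeping bag + binoculars uses 13 of the 13 kg and totals 501.
Runner-up binoculars + climbing harness tops out at 419.

501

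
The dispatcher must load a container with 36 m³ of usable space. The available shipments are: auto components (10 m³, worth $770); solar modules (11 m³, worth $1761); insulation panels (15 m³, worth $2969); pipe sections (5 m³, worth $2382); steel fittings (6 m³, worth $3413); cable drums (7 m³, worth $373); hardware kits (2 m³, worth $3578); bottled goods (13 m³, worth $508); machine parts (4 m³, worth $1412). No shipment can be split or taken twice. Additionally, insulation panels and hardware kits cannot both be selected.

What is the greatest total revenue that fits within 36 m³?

Ranking by ratio (revenue/m³): hardware kits 1789.00, steel fittings 568.83, pipe sections 476.40, machine parts 353.00.
Taking solar modules + pipe sections + steel fittings + cable drums + hardware kits + machine parts: 35 m³ used, 12919 in revenue.

12919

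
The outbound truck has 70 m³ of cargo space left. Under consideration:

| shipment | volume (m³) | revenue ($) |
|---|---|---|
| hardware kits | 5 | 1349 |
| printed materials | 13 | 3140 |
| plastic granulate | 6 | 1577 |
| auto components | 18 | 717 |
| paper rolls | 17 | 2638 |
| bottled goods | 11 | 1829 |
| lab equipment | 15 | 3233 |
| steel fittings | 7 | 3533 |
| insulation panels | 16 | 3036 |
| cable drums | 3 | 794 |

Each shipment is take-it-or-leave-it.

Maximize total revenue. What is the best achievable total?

16914

Ranking by ratio (revenue/m³): steel fittings 504.71, hardware kits 269.80, cable drums 264.67.
Filling by ratio: hardware kits + printed materials + plastic granulate + lab equipment + steel fittings + insulation panels + cable drums for 16662, with 5 m³ left unused.
Dropping plastic granulate frees 6 m³; slotting in bottled goods (11 m³) lifts the total to 16914 at 70 m³.
Runner-up hardware kits + printed materials + plastic granulate + lab equipment + steel fittings + insulation panels + cable drums tops out at 16662.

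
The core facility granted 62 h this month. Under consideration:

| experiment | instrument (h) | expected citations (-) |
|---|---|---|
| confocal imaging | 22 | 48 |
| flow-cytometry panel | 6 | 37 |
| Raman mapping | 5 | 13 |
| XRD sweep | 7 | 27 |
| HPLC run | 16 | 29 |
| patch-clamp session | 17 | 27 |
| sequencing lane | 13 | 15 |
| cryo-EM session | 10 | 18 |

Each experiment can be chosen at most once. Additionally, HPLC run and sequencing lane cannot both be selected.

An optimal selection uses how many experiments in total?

Best achievable expected citations is 159.
confocal imaging + flow-cytometry panel + XRD sweep + HPLC run + cryo-EM session hits 159 at 61 h.
Any selection reaching 159 contains exactly 5 experiments.

5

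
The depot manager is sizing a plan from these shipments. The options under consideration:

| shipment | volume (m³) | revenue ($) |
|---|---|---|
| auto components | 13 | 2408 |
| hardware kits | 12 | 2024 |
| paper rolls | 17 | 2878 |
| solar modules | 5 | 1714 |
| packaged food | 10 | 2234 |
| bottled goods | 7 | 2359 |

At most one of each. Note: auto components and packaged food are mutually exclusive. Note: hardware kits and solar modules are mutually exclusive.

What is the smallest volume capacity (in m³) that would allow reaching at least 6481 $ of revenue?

Look for the lowest-volume combination reaching 6481.
auto components + solar modules + bottled goods reaches 6481 using 25 m³.
Below 25 m³ the best achievable stays under 6481.

25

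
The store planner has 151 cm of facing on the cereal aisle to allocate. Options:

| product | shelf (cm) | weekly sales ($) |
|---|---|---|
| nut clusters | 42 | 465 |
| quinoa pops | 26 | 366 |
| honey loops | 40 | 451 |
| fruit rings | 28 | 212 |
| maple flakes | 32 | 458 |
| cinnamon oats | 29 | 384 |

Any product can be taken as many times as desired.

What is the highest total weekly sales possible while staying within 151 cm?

2124

A density-first pass picks 4×maple flakes — 1832 at 128 cm.
The 32 cm tied up in maple flakes is better spent on quinoa pops + cinnamon oats — total rises to 2124 (151 cm).
No other feasible combination exceeds 2124.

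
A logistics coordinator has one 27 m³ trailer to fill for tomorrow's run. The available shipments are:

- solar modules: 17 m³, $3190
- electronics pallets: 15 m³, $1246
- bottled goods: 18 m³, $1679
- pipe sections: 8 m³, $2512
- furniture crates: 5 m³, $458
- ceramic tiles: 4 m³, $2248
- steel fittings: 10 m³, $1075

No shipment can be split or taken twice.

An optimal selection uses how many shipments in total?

4

The maximum revenue within 27 m³ is 6293.
One optimal bundle: pipe sections + furniture crates + ceramic tiles + steel fittings (27 m³).
Any selection reaching 6293 contains exactly 4 shipments.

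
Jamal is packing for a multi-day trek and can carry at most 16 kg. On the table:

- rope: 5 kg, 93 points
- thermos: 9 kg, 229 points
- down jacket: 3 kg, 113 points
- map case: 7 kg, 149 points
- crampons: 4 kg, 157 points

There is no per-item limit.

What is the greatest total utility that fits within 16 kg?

Ranking by ratio (utility/kg): crampons 39.25, down jacket 37.67, thermos 25.44, map case 21.29.
4×crampons uses 16 of the 16 kg and totals 628.
Every other selection either busts 16 kg or fails to beat 628.

628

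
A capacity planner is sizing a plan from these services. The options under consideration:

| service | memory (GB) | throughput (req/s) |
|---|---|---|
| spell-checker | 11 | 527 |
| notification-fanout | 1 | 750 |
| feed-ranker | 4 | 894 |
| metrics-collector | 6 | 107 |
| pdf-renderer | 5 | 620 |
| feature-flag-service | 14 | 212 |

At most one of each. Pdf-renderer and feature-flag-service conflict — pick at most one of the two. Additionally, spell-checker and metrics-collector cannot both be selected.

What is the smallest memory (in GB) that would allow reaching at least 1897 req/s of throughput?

10

Need the lightest bundle worth ≥ 1897.
Taking notification-fanout + feed-ranker + pdf-renderer gives 2264 (≥ 1897) for 10 GB.
Any bundle with less than 10 GB falls short of 1897.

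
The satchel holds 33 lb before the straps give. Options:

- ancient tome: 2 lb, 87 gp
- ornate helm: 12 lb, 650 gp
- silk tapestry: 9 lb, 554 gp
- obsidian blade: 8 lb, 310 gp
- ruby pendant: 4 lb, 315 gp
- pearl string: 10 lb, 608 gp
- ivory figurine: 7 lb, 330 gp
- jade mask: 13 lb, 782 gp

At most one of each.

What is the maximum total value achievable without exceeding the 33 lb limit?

Ranking by ratio (value/lb): ruby pendant 78.75, silk tapestry 61.56, pearl string 60.80.
A density-first pass picks ancient tome + silk tapestry + ruby pendant + pearl string + ivory figurine — 1894 at 32 lb.
The 12 lb tied up in ancient tome and pearl string is better spent on jade mask — total rises to 1981 (33 lb).
An exhaustive check of the 256 subsets confirms 1981.

1981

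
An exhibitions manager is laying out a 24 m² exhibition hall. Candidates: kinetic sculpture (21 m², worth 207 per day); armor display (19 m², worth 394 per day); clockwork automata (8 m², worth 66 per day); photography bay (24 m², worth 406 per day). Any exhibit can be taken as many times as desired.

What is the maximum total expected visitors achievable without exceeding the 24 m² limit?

406

The ratio heuristic lands on armor display (394) but leaves 5 m² idle.
Replace armor display with photography bay: the trade gains 12 net, giving 406 at 24 m².
No other feasible combination exceeds 406.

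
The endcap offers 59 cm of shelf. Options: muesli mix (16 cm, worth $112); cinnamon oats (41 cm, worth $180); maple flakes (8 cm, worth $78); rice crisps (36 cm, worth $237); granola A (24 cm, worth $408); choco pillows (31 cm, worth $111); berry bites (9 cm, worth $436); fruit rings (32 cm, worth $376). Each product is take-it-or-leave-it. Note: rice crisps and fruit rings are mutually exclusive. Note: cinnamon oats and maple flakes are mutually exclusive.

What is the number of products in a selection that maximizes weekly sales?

4

Optimal total is 1034.
For example muesli mix + maple flakes + granola A + berry bites achieves it, using 57 cm.
Any selection reaching 1034 contains exactly 4 products.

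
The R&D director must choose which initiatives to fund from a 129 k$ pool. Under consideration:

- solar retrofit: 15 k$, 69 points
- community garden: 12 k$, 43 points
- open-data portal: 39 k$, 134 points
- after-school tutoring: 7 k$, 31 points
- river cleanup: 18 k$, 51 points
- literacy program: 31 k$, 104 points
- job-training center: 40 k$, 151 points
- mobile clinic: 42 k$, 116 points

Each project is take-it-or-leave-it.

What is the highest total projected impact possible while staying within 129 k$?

Density check — solar retrofit 4.60, after-school tutoring 4.43, job-training center 3.77 are the best per k$.
Greedy by ratio would take solar retrofit + community garden + open-data portal + after-school tutoring + job-training center: 113 k$ used, total 428.
Dropping solar retrofit frees 15 k$; slotting in literacy program (31 k$) lifts the total to 463 at 129 k$.

463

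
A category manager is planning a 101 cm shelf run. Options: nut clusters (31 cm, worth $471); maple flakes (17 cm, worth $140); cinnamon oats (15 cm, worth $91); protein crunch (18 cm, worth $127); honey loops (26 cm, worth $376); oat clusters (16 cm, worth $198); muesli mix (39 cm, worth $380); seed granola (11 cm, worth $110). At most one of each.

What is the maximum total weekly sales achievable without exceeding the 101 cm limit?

Best packing: nut clusters + maple flakes + honey loops + oat clusters + seed granola — 101 cm, 1295 total.
An exhaustive check of the 256 subsets confirms 1295.

1295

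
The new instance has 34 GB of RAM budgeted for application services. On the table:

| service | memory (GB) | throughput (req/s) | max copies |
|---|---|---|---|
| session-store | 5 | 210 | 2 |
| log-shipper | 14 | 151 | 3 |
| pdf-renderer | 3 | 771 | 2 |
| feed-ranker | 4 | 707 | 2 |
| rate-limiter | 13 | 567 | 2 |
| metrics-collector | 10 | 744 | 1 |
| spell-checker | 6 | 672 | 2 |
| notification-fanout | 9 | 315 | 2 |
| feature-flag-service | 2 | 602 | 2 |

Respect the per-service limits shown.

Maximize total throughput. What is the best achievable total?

Greedy by ratio would take 2×pdf-renderer + 2×feed-ranker + 2×spell-checker + 2×feature-flag-service: 30 GB used, total 5504.
The 6 GB tied up in spell-checker is better spent on metrics-collector — total rises to 5576 (34 GB).
Nothing else within 34 GB beats 5576.

5576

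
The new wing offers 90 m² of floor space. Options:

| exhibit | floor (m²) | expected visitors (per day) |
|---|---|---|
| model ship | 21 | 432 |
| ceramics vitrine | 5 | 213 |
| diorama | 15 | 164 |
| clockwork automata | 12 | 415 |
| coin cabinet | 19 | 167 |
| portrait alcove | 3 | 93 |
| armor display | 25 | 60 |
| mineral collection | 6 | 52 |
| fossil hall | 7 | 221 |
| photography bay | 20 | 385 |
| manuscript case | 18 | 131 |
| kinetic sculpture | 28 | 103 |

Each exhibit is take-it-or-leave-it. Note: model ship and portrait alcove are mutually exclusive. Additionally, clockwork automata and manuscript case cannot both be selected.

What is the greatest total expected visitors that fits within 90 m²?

By expected visitors per m²: ceramics vitrine 42.60, clockwork automata 34.58, fossil hall 31.57 lead.
Model ship + ceramics vitrine + clockwork automata + coin cabinet + mineral collection + fossil hall + photography bay uses 90 of the 90 m² and totals 1885.

1885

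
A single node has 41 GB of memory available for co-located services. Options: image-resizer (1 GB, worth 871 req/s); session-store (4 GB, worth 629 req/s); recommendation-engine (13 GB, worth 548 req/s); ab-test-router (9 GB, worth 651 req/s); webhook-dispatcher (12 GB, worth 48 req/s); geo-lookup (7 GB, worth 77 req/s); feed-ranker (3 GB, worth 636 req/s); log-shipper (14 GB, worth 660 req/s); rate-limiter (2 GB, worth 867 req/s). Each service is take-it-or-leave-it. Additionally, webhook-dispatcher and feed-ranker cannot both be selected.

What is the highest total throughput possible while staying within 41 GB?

4391

The ratio ordering already packs tightly: image-resizer + session-store + ab-test-router + geo-lookup + feed-ranker + log-shipper + rate-limiter, 40 GB, 4391.
Next best is image-resizer + session-store + ab-test-router + feed-ranker + log-shipper + rate-limiter at 4314 (33 GB) — short by 77.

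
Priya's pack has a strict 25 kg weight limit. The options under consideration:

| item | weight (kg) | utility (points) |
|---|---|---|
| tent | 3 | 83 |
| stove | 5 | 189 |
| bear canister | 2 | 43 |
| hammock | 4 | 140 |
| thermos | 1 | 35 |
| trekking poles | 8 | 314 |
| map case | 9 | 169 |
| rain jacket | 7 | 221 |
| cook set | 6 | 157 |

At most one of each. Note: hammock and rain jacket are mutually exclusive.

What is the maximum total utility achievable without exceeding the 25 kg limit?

850

Best packing: tent + stove + bear canister + trekking poles + rain jacket — 25 kg, 850 total.
The closest alternative, stove + bear canister + hammock + trekking poles + cook set, reaches only 843.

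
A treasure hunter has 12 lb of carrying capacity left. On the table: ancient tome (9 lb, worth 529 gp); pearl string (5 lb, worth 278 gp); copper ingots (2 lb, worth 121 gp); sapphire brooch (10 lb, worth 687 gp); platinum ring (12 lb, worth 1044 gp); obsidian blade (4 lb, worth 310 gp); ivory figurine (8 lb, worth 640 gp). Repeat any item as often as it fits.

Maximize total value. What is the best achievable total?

Taking platinum ring: 12 lb used, 1044 in value.
Nothing else within 12 lb beats 1044.

1044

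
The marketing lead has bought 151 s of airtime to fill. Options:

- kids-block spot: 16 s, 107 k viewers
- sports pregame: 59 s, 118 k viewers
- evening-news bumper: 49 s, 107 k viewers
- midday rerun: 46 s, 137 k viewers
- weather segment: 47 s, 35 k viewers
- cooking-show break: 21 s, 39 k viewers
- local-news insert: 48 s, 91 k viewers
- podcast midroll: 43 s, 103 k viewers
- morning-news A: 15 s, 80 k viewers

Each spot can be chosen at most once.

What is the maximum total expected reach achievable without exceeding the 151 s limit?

The ratio heuristic lands on kids-block spot + midday rerun + cooking-show break + podcast midroll + morning-news A (466) but leaves 10 s idle.
Replace podcast midroll with evening-news bumper: the trade gains 4 net, giving 470 at 147 s.
Nothing else within 151 s beats 470.

470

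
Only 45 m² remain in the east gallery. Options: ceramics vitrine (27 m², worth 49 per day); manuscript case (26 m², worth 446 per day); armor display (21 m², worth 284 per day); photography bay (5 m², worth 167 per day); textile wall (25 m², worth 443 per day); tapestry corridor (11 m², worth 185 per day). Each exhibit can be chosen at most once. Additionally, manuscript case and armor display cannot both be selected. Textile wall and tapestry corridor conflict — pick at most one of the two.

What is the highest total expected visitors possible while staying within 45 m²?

Best packing: manuscript case + photography bay + tapestry corridor — 42 m², 798 total.

798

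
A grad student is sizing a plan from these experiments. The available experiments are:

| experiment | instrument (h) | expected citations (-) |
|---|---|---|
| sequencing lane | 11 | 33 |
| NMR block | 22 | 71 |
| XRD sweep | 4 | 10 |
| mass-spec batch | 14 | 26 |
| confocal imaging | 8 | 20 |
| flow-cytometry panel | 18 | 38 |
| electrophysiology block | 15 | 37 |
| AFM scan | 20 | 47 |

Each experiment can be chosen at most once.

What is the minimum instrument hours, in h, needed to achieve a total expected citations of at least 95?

33

Minimise h subject to total expected citations ≥ 95.
Taking sequencing lane + NMR block gives 104 (≥ 95) for 33 h.
Any bundle with less than 33 h falls short of 95.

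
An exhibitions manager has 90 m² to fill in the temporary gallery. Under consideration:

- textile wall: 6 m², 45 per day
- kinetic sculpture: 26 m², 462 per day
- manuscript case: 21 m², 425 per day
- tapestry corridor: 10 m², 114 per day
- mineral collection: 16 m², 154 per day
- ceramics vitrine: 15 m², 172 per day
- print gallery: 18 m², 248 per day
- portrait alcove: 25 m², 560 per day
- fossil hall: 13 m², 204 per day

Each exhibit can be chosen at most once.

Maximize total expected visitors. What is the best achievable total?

1695

By expected visitors per m²: portrait alcove 22.40, manuscript case 20.24, kinetic sculpture 17.77, fossil hall 15.69 lead.
Greedy by ratio would take kinetic sculpture + manuscript case + portrait alcove + fossil hall: 85 m² used, total 1651.
Replace fossil hall with print gallery: the trade gains 44 net, giving 1695 at 90 m².
Next best is kinetic sculpture + manuscript case + portrait alcove + fossil hall at 1651 (85 m²) — short by 44.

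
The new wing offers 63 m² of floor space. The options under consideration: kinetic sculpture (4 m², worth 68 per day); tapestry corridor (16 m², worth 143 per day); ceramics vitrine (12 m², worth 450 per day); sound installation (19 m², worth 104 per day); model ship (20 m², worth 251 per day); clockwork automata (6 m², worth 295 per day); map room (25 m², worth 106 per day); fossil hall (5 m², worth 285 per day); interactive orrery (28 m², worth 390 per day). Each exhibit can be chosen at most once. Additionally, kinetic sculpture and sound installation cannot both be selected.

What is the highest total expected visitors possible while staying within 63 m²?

Density check — fossil hall 57.00, clockwork automata 49.17, ceramics vitrine 37.50, kinetic sculpture 17.00 are the best per m².
Greedy by ratio would take kinetic sculpture + ceramics vitrine + clockwork automata + fossil hall + interactive orrery: 55 m² used, total 1488.
Replace interactive orrery with tapestry corridor + model ship: the trade gains 4 net, giving 1492 at 63 m².

1492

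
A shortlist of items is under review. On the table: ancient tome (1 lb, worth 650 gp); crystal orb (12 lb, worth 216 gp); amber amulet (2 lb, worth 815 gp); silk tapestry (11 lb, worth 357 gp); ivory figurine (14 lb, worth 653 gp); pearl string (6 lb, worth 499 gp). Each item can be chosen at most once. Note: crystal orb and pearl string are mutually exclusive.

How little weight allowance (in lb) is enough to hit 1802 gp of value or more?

9

Minimise lb subject to total value ≥ 1802.
Taking ancient tome + amber amulet + pearl string gives 1964 (≥ 1802) for 9 lb.
Below 9 lb the best achievable stays under 1802.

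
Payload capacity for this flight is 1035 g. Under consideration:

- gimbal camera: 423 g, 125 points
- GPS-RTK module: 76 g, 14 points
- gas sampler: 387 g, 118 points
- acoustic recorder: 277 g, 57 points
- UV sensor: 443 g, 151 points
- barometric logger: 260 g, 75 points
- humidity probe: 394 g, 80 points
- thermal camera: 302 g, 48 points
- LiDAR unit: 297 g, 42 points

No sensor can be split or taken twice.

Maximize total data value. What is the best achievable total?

290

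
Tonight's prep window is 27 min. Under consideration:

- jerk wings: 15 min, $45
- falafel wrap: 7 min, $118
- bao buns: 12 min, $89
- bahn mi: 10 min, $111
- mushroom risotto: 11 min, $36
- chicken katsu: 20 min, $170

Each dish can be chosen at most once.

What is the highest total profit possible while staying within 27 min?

288

Taking the top-ratio dishes first gives falafel wrap + bahn mi for 229 (17 min).
Replace bahn mi with chicken katsu: the trade gains 59 net, giving 288 at 27 min.
That's the maximum — no swap from here does better than 288.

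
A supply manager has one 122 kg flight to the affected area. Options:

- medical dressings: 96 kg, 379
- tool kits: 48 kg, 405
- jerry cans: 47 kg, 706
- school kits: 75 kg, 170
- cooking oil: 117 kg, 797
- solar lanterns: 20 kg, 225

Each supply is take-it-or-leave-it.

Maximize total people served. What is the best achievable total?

1336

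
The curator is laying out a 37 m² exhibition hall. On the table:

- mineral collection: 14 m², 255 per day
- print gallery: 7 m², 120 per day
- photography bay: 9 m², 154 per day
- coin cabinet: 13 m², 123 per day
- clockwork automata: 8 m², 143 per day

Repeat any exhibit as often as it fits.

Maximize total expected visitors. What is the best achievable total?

664

Filling by ratio: 2×mineral collection + clockwork automata for 653, with 1 m² left unused.
Dropping clockwork automata frees 8 m²; slotting in photography bay (9 m²) lifts the total to 664 at 37 m².
That's the maximum — no swap from here does better than 664.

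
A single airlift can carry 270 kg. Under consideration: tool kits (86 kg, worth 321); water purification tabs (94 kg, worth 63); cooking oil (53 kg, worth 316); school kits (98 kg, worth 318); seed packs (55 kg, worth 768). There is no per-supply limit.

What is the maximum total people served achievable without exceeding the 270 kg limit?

Best packing: 4×seed packs — 220 kg, 3072 total.
Every other selection either busts 270 kg or fails to beat 3072.

3072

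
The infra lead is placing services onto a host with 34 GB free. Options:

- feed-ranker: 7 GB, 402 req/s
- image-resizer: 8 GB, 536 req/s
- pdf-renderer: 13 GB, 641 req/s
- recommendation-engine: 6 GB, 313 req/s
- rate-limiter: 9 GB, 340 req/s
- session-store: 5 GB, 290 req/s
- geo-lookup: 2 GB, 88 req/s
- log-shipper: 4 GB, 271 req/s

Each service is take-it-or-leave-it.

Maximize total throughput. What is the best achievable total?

1938

A density-first pass picks feed-ranker + image-resizer + recommendation-engine + session-store + geo-lookup + log-shipper — 1900 at 32 GB.
Dropping recommendation-engine and session-store frees 11 GB; slotting in pdf-renderer (13 GB) lifts the total to 1938 at 34 GB.
Next best is feed-ranker + image-resizer + recommendation-engine + session-store + geo-lookup + log-shipper at 1900 (32 GB) — short by 38.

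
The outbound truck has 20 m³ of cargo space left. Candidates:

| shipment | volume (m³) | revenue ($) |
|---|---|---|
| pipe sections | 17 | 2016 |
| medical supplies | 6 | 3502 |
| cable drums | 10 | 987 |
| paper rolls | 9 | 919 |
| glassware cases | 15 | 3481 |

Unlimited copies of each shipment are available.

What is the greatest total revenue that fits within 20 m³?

Ranking by ratio (revenue/m³): medical supplies 583.67, glassware cases 232.07, pipe sections 118.59, paper rolls 102.11.
Taking 3×medical supplies: 18 m³ used, 10506 in revenue.
No other feasible combination exceeds 10506.

10506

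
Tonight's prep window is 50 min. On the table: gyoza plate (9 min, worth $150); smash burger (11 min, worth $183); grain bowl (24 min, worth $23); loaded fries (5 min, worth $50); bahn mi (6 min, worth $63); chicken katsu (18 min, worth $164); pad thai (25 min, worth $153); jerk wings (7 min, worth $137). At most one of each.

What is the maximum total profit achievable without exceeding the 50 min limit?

684

The ratio heuristic lands on gyoza plate + smash burger + loaded fries + bahn mi + jerk wings (583) but leaves 12 min idle.
The 6 min tied up in bahn mi is better spent on chicken katsu — total rises to 684 (50 min).
Next best is gyoza plate + smash burger + chicken katsu + jerk wings at 634 (45 min) — short by 50.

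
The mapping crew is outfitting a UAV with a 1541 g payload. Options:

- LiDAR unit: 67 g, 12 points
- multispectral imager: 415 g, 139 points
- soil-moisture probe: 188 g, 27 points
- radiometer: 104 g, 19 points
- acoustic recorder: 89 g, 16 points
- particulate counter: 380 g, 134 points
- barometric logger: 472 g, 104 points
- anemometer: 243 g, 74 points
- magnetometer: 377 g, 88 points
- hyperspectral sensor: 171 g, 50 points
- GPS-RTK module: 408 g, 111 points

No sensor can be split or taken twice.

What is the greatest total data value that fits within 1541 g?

474

By data value per g: particulate counter 0.35, multispectral imager 0.33, anemometer 0.30 lead.
A density-first pass picks LiDAR unit + multispectral imager + radiometer + acoustic recorder + particulate counter + anemometer + hyperspectral sensor — 444 at 1469 g.
Replace LiDAR unit and radiometer and hyperspectral sensor with GPS-RTK module: the trade gains 30 net, giving 474 at 1535 g.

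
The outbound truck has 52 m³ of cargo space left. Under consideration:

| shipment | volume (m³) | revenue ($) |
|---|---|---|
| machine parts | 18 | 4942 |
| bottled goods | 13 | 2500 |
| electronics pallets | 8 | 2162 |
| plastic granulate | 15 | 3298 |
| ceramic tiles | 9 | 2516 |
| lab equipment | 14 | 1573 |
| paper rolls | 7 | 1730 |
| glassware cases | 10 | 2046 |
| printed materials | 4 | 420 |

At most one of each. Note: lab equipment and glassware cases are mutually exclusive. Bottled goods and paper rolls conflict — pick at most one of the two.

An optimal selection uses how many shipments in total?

5

Optimal total is 13396.
One optimal bundle: machine parts + electronics pallets + ceramic tiles + paper rolls + glassware cases (52 m³).
Every optimal selection uses 5 shipments.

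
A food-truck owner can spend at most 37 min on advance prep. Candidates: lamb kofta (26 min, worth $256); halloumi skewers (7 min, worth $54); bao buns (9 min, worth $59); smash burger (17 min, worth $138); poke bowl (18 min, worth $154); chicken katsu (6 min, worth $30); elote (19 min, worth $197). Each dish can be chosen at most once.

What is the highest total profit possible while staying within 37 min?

351

Ranking by ratio (profit/min): elote 10.37, lamb kofta 9.85, poke bowl 8.56, smash burger 8.12.
Taking poke bowl + elote: 37 min used, 351 in profit.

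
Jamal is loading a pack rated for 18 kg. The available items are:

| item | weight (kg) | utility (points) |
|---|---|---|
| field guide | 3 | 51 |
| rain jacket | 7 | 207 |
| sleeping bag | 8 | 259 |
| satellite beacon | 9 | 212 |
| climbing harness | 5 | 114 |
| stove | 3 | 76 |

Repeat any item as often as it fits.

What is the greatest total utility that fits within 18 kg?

Taking the top-ratio items first gives 2×sleeping bag for 518 (16 kg).
The 8 kg tied up in sleeping bag is better spent on rain jacket + stove — total rises to 542 (18 kg).
That's the maximum — no swap from here does better than 542.

542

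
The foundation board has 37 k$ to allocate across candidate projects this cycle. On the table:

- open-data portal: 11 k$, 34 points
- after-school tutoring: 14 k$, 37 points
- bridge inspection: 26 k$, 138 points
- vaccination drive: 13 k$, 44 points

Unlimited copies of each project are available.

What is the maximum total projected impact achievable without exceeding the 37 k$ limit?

172

By projected impact per k$: bridge inspection 5.31, vaccination drive 3.38, open-data portal 3.09, after-school tutoring 2.64 lead.
Taking open-data portal + bridge inspection: 37 k$ used, 172 in projected impact.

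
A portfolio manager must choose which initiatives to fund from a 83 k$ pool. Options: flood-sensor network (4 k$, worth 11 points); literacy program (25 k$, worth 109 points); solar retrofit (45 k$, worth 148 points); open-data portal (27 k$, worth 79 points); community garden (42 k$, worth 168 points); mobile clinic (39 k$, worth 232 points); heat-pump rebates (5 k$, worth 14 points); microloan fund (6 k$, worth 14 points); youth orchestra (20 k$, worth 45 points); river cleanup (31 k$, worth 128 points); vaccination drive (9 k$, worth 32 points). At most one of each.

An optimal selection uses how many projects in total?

Best achievable projected impact is 403.
For example flood-sensor network + mobile clinic + river cleanup + vaccination drive achieves it, using 83 k$.
All optima have 4 projects.

4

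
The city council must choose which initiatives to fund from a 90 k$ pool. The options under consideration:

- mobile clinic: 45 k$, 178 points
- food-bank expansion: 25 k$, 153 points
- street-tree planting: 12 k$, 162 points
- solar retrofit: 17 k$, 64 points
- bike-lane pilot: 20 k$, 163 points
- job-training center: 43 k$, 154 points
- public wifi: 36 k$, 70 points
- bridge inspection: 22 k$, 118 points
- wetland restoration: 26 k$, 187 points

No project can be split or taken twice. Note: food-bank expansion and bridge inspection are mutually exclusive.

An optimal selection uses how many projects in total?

The maximum projected impact within 90 k$ is 665.
For example food-bank expansion + street-tree planting + bike-lane pilot + wetland restoration achieves it, using 83 k$.
All optima have 4 projects.

4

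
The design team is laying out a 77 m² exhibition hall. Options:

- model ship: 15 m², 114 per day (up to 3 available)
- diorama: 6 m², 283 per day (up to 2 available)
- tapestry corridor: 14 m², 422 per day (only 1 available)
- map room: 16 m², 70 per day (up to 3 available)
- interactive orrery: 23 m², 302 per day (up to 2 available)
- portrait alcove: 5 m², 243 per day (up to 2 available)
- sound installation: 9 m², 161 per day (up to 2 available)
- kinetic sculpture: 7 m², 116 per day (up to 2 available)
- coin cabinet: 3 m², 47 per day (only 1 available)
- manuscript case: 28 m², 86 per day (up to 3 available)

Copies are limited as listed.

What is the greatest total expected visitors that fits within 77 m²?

2098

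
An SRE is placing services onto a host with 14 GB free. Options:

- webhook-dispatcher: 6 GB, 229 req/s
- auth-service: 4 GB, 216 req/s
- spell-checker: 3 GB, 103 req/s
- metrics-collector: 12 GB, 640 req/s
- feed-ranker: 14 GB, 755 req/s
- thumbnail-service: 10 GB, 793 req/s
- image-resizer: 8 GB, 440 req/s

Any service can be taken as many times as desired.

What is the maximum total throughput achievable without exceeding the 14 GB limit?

1009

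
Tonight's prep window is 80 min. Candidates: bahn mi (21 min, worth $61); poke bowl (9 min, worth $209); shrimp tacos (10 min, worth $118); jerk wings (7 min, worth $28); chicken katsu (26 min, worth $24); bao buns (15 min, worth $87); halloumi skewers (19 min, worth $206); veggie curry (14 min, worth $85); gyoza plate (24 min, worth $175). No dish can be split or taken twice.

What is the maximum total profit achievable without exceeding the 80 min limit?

Filling by ratio: poke bowl + shrimp tacos + halloumi skewers + veggie curry + gyoza plate for 793, with 4 min left unused.
Dropping veggie curry frees 14 min; slotting in bao buns (15 min) lifts the total to 795 at 77 min.
Every other selection either busts 80 min or fails to beat 795.

795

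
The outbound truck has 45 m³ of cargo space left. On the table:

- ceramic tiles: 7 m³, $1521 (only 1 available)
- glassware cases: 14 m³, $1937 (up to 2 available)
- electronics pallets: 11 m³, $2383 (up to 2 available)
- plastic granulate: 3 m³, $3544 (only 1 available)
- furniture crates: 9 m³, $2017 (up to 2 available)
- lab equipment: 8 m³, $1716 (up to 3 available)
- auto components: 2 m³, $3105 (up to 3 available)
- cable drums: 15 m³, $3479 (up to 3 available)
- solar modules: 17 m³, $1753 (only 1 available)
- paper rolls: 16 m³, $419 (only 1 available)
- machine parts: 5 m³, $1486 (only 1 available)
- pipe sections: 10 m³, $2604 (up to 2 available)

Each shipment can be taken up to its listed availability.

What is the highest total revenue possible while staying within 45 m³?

21936

A density-first pass picks plastic granulate + furniture crates + 3×auto components + machine parts + 2×pipe sections — 21570 at 43 m³.
Replace furniture crates with electronics pallets: the trade gains 366 net, giving 21936 at 45 m³.
That's the maximum — no swap from here does better than 21936.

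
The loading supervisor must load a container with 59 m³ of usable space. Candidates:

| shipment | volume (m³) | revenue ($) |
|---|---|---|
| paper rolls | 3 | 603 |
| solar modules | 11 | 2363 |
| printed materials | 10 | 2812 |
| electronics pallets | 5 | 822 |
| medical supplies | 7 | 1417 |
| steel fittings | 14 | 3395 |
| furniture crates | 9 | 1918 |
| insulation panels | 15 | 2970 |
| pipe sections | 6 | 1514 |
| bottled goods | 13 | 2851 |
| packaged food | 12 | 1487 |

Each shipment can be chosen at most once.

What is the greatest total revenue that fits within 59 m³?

13907

A density-first pass picks paper rolls + solar modules + printed materials + steel fittings + pipe sections + bottled goods — 13538 at 57 m³.
Replace paper rolls and solar modules with medical supplies + furniture crates: the trade gains 369 net, giving 13907 at 59 m³.
Runner-up solar modules + printed materials + electronics pallets + steel fittings + pipe sections + bottled goods tops out at 13757.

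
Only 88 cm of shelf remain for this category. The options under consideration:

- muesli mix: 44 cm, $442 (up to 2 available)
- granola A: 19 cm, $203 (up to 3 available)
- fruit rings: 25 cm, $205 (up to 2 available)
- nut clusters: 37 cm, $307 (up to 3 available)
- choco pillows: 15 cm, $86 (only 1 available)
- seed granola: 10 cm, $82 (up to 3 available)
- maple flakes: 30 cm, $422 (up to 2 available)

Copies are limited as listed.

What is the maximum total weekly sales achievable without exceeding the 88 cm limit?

Density check — maple flakes 14.07, granola A 10.68, muesli mix 10.05 are the best per cm.
Greedy by ratio would take granola A + 2×maple flakes: 79 cm used, total 1047.
The 19 cm tied up in granola A is better spent on fruit rings — total rises to 1049 (85 cm).
The spare 3 cm is too small for any remaining product, and no exchange beats 1049.

1049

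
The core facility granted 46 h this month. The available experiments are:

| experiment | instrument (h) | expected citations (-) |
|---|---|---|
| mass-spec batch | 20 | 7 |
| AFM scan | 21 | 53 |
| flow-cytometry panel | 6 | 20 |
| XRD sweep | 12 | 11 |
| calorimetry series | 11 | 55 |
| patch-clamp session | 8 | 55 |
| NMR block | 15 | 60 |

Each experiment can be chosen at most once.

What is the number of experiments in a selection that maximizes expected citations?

The maximum expected citations within 46 h is 190.
flow-cytometry panel + calorimetry series + patch-clamp session + NMR block hits 190 at 40 h.
All optima have 4 experiments.

4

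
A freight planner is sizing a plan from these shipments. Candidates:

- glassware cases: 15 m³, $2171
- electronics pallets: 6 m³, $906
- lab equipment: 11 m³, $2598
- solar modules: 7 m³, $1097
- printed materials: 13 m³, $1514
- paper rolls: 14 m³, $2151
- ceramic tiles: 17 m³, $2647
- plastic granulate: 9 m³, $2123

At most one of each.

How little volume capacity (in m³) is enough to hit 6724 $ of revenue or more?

33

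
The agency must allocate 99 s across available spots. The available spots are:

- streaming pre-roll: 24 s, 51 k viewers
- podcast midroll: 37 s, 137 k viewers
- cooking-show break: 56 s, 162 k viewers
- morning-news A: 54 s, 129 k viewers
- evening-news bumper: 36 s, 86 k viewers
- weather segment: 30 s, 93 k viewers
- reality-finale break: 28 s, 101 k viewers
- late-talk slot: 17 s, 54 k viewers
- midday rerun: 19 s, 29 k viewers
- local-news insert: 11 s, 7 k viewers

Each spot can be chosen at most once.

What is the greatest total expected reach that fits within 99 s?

Taking the top-ratio spots first gives podcast midroll + reality-finale break + late-talk slot + local-news insert for 299 (93 s).
Replace late-talk slot and local-news insert with weather segment: the trade gains 32 net, giving 331 at 95 s.
An exhaustive check of the 1024 subsets confirms 331.

331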